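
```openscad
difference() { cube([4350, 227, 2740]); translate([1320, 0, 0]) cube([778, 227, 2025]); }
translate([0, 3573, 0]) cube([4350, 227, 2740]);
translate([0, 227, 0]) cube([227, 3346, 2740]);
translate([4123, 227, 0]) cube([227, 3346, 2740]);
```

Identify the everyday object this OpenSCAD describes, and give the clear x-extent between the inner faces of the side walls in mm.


A single room. The interior width is 3896 mm.

Four walls enclosing a rectangle with a door in the front wall — a room. Outside width 4350 minus two 227 mm walls gives 3896 mm.


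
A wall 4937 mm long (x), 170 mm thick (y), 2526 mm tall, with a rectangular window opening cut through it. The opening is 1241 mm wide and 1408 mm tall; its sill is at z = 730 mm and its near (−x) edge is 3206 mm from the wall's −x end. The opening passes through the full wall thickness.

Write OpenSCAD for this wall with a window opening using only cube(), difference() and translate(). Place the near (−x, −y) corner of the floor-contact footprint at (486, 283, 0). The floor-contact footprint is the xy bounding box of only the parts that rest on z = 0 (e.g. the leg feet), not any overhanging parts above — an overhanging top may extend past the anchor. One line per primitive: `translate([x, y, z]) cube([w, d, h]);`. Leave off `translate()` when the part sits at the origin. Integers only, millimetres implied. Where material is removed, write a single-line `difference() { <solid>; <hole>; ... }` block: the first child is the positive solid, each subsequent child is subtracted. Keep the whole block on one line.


difference() { translate([486, 283, 0]) cube([4937, 170, 2526]); translate([3692, 283, 730]) cube([1241, 170, 1408]); }


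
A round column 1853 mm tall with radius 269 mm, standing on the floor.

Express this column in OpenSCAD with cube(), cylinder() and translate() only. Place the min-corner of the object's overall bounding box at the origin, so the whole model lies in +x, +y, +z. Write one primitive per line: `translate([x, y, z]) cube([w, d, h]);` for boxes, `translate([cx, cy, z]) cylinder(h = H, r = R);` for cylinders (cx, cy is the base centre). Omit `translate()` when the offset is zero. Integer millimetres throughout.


translate([269, 269, 0]) cylinder(h = 1853, r = 269);


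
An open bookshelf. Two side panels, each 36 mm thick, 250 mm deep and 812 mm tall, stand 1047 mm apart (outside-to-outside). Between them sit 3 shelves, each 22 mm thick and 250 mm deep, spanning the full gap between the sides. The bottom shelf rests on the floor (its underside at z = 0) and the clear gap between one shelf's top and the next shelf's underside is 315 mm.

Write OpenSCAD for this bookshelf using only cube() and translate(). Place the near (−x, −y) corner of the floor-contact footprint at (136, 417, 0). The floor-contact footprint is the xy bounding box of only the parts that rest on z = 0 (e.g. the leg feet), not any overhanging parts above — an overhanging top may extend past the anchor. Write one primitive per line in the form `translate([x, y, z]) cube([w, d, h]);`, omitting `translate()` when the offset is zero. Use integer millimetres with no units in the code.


translate([136, 417, 0]) cube([36, 250, 812]);
translate([1147, 417, 0]) cube([36, 250, 812]);
translate([172, 417, 0]) cube([975, 250, 22]);
translate([172, 417, 337]) cube([975, 250, 22]);
translate([172, 417, 674]) cube([975, 250, 22]);


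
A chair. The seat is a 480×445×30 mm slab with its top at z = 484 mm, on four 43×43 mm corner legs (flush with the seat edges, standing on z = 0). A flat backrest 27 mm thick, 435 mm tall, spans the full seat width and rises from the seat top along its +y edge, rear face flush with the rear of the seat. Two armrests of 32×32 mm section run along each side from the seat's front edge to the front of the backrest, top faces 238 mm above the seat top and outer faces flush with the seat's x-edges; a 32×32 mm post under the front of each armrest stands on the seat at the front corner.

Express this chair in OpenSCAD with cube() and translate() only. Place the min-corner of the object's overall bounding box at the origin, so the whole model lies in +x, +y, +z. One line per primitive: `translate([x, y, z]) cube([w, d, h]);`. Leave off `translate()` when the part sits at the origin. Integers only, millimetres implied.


translate([0, 0, 454]) cube([480, 445, 30]);
cube([43, 43, 454]);
translate([437, 0, 0]) cube([43, 43, 454]);
translate([0, 402, 0]) cube([43, 43, 454]);
translate([437, 402, 0]) cube([43, 43, 454]);
translate([0, 418, 484]) cube([480, 27, 435]);
translate([0, 0, 690]) cube([32, 418, 32]);
translate([448, 0, 690]) cube([32, 418, 32]);
translate([0, 0, 484]) cube([32, 32, 206]);
translate([448, 0, 484]) cube([32, 32, 206]);


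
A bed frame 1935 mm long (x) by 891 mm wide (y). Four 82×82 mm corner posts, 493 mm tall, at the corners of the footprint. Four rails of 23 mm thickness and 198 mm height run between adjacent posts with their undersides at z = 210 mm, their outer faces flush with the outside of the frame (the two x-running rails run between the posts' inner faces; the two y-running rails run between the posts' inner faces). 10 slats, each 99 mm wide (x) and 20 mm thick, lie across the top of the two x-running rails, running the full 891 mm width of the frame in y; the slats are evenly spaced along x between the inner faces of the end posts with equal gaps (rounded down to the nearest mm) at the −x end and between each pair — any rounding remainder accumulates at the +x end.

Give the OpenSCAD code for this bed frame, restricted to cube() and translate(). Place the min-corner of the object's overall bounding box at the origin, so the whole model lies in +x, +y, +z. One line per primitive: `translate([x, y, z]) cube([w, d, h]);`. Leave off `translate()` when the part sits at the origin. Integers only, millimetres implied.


cube([82, 82, 493]);
translate([0, 809, 0]) cube([82, 82, 493]);
translate([1853, 0, 0]) cube([82, 82, 493]);
translate([1853, 809, 0]) cube([82, 82, 493]);
translate([82, 0, 210]) cube([1771, 23, 198]);
translate([82, 868, 210]) cube([1771, 23, 198]);
translate([0, 82, 210]) cube([23, 727, 198]);
translate([1912, 82, 210]) cube([23, 727, 198]);
translate([153, 0, 408]) cube([99, 891, 20]);
translate([323, 0, 408]) cube([99, 891, 20]);
translate([493, 0, 408]) cube([99, 891, 20]);
translate([663, 0, 408]) cube([99, 891, 20]);
translate([833, 0, 408]) cube([99, 891, 20]);
translate([1003, 0, 408]) cube([99, 891, 20]);
translate([1173, 0, 408]) cube([99, 891, 20]);
translate([1343, 0, 408]) cube([99, 891, 20]);
translate([1513, 0, 408]) cube([99, 891, 20]);
translate([1683, 0, 408]) cube([99, 891, 20]);


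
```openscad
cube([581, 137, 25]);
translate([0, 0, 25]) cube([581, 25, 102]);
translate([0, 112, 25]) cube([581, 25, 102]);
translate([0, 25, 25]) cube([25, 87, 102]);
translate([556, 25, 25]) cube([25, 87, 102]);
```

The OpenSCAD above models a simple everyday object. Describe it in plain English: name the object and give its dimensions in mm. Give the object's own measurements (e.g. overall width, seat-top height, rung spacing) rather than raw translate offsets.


An open-topped rectangular box: outside dimensions 581×137×127 mm, with a uniform wall and base thickness of 25 mm. The base is a full 581×137 slab on the floor; four walls sit on top of the base. The front and back walls (the −y and +y sides) span the full width; the two side walls fit between them.


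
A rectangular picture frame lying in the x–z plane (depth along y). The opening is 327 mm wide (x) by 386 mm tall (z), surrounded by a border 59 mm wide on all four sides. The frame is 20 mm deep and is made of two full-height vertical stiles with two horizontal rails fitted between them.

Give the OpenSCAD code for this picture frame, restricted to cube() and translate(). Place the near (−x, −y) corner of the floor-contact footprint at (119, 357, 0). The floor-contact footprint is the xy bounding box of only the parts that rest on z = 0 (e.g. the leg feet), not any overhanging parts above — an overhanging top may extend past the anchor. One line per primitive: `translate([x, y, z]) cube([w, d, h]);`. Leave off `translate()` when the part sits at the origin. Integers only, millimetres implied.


translate([119, 357, 0]) cube([59, 20, 504]);
translate([505, 357, 0]) cube([59, 20, 504]);
translate([178, 357, 0]) cube([327, 20, 59]);
translate([178, 357, 445]) cube([327, 20, 59]);


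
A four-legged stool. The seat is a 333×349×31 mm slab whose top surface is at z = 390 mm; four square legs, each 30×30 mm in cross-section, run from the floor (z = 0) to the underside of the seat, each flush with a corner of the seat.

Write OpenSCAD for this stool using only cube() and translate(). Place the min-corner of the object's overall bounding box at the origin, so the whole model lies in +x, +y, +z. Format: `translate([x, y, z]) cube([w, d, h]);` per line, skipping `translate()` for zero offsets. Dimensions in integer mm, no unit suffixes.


translate([0, 0, 359]) cube([333, 349, 31]);
cube([30, 30, 359]);
translate([303, 0, 0]) cube([30, 30, 359]);
translate([0, 319, 0]) cube([30, 30, 359]);
translate([303, 319, 0]) cube([30, 30, 359]);


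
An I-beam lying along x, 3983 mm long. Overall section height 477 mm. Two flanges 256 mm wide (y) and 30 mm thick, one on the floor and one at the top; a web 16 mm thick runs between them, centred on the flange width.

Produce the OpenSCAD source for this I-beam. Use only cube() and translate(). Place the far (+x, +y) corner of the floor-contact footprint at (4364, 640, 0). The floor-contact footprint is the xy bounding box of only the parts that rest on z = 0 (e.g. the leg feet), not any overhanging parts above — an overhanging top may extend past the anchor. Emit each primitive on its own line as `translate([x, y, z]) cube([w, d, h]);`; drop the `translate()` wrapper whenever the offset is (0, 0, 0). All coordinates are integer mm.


translate([381, 384, 0]) cube([3983, 256, 30]);
translate([381, 504, 30]) cube([3983, 16, 417]);
translate([381, 384, 447]) cube([3983, 256, 30]);


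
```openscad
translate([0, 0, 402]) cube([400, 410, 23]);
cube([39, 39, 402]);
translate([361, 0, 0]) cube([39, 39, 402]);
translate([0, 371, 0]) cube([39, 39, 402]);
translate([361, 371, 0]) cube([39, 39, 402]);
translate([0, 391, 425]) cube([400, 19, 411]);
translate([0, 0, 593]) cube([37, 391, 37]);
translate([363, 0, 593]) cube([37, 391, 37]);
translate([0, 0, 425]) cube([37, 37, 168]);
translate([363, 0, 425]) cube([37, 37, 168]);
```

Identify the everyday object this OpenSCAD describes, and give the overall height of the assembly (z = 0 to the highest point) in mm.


A chair. The overall height is 836 mm.

A slab on four corner posts with a tall panel at the back — a chair. The seat slab sits at z = 402 with thickness 23, and the 411 mm backrest starts at the seat top, so the overall height is 402 + 23 + 411 = 836 mm.


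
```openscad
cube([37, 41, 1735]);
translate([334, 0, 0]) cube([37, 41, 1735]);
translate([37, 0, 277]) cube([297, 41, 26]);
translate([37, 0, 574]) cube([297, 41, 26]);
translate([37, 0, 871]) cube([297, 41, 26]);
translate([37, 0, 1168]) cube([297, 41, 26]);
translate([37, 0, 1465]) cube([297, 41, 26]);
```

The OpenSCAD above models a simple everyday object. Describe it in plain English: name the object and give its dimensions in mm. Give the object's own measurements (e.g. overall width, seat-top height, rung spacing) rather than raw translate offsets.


A straight ladder. Two 37×41 mm vertical rails, 1735 mm tall, stand 371 mm apart (outside-to-outside) with their front faces coplanar on the −y side. 5 rungs, each 41 mm deep and 26 mm tall, span between the inner faces of the rails, front faces flush with the rails. The lowest rung's underside is at z = 277 mm and rungs are spaced 297 mm apart (underside to underside).


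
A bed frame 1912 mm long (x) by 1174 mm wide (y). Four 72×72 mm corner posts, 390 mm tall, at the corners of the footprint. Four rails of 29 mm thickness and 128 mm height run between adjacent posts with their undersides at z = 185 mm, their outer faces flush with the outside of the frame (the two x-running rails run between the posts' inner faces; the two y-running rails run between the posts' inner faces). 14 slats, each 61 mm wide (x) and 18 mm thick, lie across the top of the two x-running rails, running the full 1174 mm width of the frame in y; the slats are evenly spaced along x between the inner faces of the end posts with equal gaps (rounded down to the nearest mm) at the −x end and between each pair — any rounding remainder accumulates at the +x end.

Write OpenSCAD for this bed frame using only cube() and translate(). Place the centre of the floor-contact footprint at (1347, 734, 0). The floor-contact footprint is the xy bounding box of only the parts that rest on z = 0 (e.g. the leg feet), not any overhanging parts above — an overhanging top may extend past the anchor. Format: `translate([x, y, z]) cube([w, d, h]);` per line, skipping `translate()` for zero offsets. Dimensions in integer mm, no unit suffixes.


translate([391, 147, 0]) cube([72, 72, 390]);
translate([391, 1249, 0]) cube([72, 72, 390]);
translate([2231, 147, 0]) cube([72, 72, 390]);
translate([2231, 1249, 0]) cube([72, 72, 390]);
translate([463, 147, 185]) cube([1768, 29, 128]);
translate([463, 1292, 185]) cube([1768, 29, 128]);
translate([391, 219, 185]) cube([29, 1030, 128]);
translate([2274, 219, 185]) cube([29, 1030, 128]);
translate([523, 147, 313]) cube([61, 1174, 18]);
translate([644, 147, 313]) cube([61, 1174, 18]);
translate([765, 147, 313]) cube([61, 1174, 18]);
translate([886, 147, 313]) cube([61, 1174, 18]);
translate([1007, 147, 313]) cube([61, 1174, 18]);
translate([1128, 147, 313]) cube([61, 1174, 18]);
translate([1249, 147, 313]) cube([61, 1174, 18]);
translate([1370, 147, 313]) cube([61, 1174, 18]);
translate([1491, 147, 313]) cube([61, 1174, 18]);
translate([1612, 147, 313]) cube([61, 1174, 18]);
translate([1733, 147, 313]) cube([61, 1174, 18]);
translate([1854, 147, 313]) cube([61, 1174, 18]);
translate([1975, 147, 313]) cube([61, 1174, 18]);
translate([2096, 147, 313]) cube([61, 1174, 18]);


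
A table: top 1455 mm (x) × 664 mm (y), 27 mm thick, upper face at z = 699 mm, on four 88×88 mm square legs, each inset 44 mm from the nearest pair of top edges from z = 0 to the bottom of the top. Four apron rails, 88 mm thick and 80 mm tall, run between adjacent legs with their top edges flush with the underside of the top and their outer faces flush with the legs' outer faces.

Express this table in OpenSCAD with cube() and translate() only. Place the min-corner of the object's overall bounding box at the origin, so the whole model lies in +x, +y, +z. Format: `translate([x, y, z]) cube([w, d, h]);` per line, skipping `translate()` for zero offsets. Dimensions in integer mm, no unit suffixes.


translate([0, 0, 672]) cube([1455, 664, 27]);
translate([44, 44, 0]) cube([88, 88, 672]);
translate([1323, 44, 0]) cube([88, 88, 672]);
translate([44, 532, 0]) cube([88, 88, 672]);
translate([1323, 532, 0]) cube([88, 88, 672]);
translate([132, 44, 592]) cube([1191, 88, 80]);
translate([132, 532, 592]) cube([1191, 88, 80]);
translate([44, 132, 592]) cube([88, 400, 80]);
translate([1323, 132, 592]) cube([88, 400, 80]);


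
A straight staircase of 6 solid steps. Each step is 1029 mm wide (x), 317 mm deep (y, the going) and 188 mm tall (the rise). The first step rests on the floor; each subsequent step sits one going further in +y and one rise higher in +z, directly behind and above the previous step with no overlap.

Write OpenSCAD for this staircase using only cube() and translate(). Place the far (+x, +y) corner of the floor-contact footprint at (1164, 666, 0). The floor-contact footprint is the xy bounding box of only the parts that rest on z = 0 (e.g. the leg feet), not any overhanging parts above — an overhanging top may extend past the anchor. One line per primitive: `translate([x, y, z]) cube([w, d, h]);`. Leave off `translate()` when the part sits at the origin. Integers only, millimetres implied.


translate([135, 349, 0]) cube([1029, 317, 188]);
translate([135, 666, 188]) cube([1029, 317, 188]);
translate([135, 983, 376]) cube([1029, 317, 188]);
translate([135, 1300, 564]) cube([1029, 317, 188]);
translate([135, 1617, 752]) cube([1029, 317, 188]);
translate([135, 1934, 940]) cube([1029, 317, 188]);


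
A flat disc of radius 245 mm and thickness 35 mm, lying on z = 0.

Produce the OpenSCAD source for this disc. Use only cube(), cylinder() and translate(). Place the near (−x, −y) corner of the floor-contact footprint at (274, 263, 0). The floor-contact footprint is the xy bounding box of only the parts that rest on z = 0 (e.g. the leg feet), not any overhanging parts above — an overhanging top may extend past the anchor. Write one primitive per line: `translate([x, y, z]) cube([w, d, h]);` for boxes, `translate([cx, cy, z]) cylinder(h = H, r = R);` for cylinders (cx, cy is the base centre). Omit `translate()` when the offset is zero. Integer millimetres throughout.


translate([519, 508, 0]) cylinder(h = 35, r = 245);


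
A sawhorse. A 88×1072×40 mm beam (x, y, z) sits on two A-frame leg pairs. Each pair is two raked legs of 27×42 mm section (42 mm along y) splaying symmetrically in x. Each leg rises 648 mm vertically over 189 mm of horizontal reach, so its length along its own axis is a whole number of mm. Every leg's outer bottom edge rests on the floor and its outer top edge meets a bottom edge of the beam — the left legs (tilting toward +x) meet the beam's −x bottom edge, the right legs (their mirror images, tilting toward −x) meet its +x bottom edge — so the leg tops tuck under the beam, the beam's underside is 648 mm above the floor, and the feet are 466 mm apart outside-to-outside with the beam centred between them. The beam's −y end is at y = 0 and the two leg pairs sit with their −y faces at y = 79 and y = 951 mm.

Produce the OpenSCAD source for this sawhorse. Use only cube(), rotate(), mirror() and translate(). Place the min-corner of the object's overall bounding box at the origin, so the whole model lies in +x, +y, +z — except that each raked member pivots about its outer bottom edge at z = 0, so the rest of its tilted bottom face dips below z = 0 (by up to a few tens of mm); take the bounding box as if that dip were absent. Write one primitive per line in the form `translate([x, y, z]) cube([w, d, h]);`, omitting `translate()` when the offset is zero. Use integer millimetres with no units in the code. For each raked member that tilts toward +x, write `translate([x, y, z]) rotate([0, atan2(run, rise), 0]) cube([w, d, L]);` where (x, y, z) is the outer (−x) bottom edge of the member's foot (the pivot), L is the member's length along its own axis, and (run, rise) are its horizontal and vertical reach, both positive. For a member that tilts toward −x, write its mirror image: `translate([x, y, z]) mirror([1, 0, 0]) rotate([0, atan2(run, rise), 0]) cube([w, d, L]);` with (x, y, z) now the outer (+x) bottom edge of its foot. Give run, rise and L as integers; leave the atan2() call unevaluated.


translate([189, 0, 648]) cube([88, 1072, 40]);
translate([0, 79, 0]) rotate([0, atan2(189, 648), 0]) cube([27, 42, 675]);
translate([466, 79, 0]) mirror([1, 0, 0]) rotate([0, atan2(189, 648), 0]) cube([27, 42, 675]);
translate([0, 951, 0]) rotate([0, atan2(189, 648), 0]) cube([27, 42, 675]);
translate([466, 951, 0]) mirror([1, 0, 0]) rotate([0, atan2(189, 648), 0]) cube([27, 42, 675]);


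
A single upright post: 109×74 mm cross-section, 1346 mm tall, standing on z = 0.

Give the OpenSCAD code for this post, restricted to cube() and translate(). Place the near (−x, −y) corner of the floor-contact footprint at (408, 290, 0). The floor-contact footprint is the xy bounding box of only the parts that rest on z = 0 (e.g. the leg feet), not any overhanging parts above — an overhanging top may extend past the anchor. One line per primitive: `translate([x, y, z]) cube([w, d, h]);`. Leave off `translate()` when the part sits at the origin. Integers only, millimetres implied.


translate([408, 290, 0]) cube([109, 74, 1346]);


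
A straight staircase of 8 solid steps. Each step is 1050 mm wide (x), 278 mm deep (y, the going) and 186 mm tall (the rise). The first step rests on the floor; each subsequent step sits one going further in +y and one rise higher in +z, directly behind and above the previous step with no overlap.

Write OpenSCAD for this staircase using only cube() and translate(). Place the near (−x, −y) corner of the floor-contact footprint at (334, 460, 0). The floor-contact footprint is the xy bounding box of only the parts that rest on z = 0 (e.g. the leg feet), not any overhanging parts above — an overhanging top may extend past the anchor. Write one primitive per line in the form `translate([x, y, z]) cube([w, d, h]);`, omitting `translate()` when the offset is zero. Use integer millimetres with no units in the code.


translate([334, 460, 0]) cube([1050, 278, 186]);
translate([334, 738, 186]) cube([1050, 278, 186]);
translate([334, 1016, 372]) cube([1050, 278, 186]);
translate([334, 1294, 558]) cube([1050, 278, 186]);
translate([334, 1572, 744]) cube([1050, 278, 186]);
translate([334, 1850, 930]) cube([1050, 278, 186]);
translate([334, 2128, 1116]) cube([1050, 278, 186]);
translate([334, 2406, 1302]) cube([1050, 278, 186]);


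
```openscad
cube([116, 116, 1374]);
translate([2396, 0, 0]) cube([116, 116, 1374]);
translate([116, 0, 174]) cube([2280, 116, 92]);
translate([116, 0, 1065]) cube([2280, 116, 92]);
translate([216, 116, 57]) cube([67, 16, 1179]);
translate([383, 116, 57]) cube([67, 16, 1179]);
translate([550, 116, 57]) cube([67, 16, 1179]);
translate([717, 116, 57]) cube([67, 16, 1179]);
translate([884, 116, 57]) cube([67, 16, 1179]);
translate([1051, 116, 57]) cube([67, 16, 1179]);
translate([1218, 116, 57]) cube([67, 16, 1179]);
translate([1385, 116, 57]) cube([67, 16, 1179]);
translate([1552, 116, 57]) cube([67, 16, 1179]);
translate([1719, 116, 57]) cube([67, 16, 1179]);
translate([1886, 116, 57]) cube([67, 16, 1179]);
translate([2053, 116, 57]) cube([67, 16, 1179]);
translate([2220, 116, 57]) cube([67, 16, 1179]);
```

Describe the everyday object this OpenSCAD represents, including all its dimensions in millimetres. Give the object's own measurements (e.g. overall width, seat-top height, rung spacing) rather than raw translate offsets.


A fence section. Two 116×116 mm posts, 1374 mm tall, stand on the floor with a clear span of 2280 mm between their inner faces. Two horizontal rails of 116×92 mm section span the gap between the posts with their undersides at z = 174 mm and z = 1065 mm, flush with the posts' −y face. 13 pickets, each 67 mm wide, 16 mm thick and 1179 mm tall, are fixed to the +y face of the rails with their bottoms at z = 57 mm, spaced across the span with a 100 mm gap after the −x post and between neighbouring pickets, with 109 mm left before the +x post.


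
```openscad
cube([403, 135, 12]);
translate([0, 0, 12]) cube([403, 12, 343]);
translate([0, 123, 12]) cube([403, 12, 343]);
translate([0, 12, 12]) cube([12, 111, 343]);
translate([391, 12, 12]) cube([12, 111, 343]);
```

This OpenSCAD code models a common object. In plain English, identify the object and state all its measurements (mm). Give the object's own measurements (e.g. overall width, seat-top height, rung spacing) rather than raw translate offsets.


An open-topped rectangular box: outside dimensions 403×135×355 mm, with a uniform wall and base thickness of 12 mm. The base is a full 403×135 slab on the floor; four walls sit on top of the base. The front and back walls (the −y and +y sides) span the full width; the two side walls fit between them.


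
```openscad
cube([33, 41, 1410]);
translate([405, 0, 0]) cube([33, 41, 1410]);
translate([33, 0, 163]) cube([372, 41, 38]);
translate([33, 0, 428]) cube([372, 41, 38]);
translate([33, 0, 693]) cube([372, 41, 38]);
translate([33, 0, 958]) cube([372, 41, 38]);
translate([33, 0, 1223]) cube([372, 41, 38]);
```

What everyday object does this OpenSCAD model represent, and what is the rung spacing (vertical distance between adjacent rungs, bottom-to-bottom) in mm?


A ladder. The rung spacing is 265 mm.

Two tall 33×41 posts with 5 short bars between them — a ladder. Adjacent rungs sit at z = 163 and z = 428, so the spacing is 428 − 163 = 265 mm.


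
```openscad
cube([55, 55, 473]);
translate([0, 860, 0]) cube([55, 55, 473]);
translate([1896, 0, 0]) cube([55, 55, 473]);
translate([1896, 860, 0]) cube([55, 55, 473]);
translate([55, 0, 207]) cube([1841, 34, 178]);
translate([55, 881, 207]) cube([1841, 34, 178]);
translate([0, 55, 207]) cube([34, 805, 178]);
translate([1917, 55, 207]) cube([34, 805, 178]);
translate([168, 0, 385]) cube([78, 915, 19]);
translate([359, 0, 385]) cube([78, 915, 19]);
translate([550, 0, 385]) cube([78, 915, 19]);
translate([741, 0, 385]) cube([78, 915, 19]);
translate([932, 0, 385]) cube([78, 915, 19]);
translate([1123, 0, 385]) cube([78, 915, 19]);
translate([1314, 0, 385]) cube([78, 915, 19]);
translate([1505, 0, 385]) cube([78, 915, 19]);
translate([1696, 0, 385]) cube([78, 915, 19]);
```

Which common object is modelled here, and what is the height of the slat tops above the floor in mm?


A bed frame. The slat-top height is 404 mm.

Four posts, four rails, and a row of slats — a bed frame. Slats sit on the rails at z = 207 + 178 = 385; with slat thickness 19, the top is 404 mm.


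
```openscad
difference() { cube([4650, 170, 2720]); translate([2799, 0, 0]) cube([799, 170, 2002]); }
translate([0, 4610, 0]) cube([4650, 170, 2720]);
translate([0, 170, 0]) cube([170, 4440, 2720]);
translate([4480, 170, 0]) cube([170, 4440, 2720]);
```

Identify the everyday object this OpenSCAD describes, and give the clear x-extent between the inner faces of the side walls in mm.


A single room. The interior width is 4310 mm.

Four walls enclosing a rectangle with a door in the front wall — a room. Outside width 4650 minus two 170 mm walls gives 4310 mm.


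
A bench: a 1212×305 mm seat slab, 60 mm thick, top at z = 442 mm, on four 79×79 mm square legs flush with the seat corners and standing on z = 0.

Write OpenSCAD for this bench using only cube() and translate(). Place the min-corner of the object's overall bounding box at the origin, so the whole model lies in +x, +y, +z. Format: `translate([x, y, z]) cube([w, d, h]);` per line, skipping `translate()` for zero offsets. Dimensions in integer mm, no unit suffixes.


// leg_h = 442 − 60 = 382
translate([0, 0, 382]) cube([1212, 305, 60]);
cube([79, 79, 382]);
translate([0, 226, 0]) cube([79, 79, 382]);
translate([1133, 0, 0]) cube([79, 79, 382]);
translate([1133, 226, 0]) cube([79, 79, 382]);


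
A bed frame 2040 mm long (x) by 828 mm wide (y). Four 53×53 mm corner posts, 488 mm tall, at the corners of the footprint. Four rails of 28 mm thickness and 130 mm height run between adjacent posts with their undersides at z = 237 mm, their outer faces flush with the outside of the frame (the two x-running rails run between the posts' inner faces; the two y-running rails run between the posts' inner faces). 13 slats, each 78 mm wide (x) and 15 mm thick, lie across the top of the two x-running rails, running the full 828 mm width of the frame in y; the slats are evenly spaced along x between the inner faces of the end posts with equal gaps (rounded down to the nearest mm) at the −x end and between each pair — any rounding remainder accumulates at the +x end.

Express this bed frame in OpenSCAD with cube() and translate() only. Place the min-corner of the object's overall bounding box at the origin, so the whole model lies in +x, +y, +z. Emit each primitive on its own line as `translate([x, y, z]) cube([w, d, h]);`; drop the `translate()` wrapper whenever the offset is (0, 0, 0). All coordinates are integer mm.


// slat z = rail_z + rail_h = 237 + 130 = 367
// slat gap = ⌊(1934 − 13·78) / 14⌋ = 65
cube([53, 53, 488]);
translate([0, 775, 0]) cube([53, 53, 488]);
translate([1987, 0, 0]) cube([53, 53, 488]);
translate([1987, 775, 0]) cube([53, 53, 488]);
translate([53, 0, 237]) cube([1934, 28, 130]);
translate([53, 800, 237]) cube([1934, 28, 130]);
translate([0, 53, 237]) cube([28, 722, 130]);
translate([2012, 53, 237]) cube([28, 722, 130]);
translate([118, 0, 367]) cube([78, 828, 15]);
translate([261, 0, 367]) cube([78, 828, 15]);
translate([404, 0, 367]) cube([78, 828, 15]);
translate([547, 0, 367]) cube([78, 828, 15]);
translate([690, 0, 367]) cube([78, 828, 15]);
translate([833, 0, 367]) cube([78, 828, 15]);
translate([976, 0, 367]) cube([78, 828, 15]);
translate([1119, 0, 367]) cube([78, 828, 15]);
translate([1262, 0, 367]) cube([78, 828, 15]);
translate([1405, 0, 367]) cube([78, 828, 15]);
translate([1548, 0, 367]) cube([78, 828, 15]);
translate([1691, 0, 367]) cube([78, 828, 15]);
translate([1834, 0, 367]) cube([78, 828, 15]);


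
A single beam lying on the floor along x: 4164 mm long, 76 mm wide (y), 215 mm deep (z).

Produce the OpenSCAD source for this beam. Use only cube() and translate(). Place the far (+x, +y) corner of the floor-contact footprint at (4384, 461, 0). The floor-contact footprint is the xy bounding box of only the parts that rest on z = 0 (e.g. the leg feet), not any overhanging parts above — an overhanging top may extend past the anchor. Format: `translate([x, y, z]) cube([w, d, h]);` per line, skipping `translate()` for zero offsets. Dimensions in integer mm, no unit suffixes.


translate([220, 385, 0]) cube([4164, 76, 215]);


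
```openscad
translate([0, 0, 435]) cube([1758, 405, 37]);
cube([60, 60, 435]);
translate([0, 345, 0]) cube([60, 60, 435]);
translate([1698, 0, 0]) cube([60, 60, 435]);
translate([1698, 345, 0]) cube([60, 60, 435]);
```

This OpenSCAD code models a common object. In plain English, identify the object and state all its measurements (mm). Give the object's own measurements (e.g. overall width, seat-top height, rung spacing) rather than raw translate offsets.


A bench: a 1758×405 mm seat slab, 37 mm thick, top at z = 472 mm, on four 60×60 mm square legs flush with the seat corners and standing on z = 0.


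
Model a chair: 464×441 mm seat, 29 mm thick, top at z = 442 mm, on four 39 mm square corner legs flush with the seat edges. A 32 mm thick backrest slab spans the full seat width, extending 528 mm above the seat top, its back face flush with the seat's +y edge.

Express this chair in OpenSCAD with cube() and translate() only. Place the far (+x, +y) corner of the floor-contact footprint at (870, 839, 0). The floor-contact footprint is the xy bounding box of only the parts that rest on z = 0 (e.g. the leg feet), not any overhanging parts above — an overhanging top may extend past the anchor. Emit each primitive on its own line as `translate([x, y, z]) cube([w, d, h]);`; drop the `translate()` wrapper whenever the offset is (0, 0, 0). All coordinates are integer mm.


// leg_h = 442 - 29 = 413
translate([406, 398, 413]) cube([464, 441, 29]);
translate([406, 398, 0]) cube([39, 39, 413]);
translate([831, 398, 0]) cube([39, 39, 413]);
translate([406, 800, 0]) cube([39, 39, 413]);
translate([831, 800, 0]) cube([39, 39, 413]);
translate([406, 807, 442]) cube([464, 32, 528]);


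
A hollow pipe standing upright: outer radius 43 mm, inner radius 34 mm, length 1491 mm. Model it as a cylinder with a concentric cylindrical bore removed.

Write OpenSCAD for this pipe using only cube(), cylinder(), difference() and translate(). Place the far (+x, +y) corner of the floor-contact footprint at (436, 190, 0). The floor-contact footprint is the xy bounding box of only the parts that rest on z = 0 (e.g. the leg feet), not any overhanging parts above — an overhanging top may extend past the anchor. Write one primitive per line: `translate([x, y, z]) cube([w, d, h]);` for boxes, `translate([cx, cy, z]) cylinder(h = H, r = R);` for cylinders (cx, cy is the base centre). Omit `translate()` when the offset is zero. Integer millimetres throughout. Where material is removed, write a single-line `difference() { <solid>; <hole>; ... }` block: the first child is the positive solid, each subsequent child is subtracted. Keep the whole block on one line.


difference() { translate([393, 147, 0]) cylinder(h = 1491, r = 43); translate([393, 147, 0]) cylinder(h = 1491, r = 34); }


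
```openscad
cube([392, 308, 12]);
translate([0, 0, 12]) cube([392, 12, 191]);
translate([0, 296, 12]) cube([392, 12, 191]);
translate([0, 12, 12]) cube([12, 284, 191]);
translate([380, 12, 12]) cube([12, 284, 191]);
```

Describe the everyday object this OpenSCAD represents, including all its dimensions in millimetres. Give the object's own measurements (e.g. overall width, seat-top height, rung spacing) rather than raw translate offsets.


An open-topped rectangular box: outside dimensions 392×308×203 mm, with a uniform wall and base thickness of 12 mm. The base is a full 392×308 slab on the floor; four walls sit on top of the base. The front and back walls (the −y and +y sides) span the full width; the two side walls fit between them.


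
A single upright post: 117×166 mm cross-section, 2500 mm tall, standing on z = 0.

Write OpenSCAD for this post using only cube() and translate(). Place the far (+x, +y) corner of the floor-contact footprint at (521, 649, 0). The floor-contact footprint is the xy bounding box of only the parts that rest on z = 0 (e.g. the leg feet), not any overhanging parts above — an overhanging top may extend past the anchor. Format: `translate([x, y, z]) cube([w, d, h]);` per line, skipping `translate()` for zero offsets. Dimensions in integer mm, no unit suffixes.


translate([404, 483, 0]) cube([117, 166, 2500]);


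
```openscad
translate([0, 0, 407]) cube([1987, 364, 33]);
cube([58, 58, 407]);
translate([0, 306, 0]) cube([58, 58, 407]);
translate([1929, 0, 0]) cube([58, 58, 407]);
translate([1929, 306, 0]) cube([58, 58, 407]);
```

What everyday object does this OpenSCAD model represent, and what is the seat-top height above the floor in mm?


A bench. The seat-top height is 440 mm.

A long slab on four corner posts — a bench. The slab sits at z = 407 with thickness 33, so the top is 407 + 33 = 440 mm.


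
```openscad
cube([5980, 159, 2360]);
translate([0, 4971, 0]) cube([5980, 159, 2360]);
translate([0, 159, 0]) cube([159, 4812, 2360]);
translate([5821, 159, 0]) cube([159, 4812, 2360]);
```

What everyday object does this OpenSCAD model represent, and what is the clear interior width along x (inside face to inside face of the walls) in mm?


A house (or room) frame. The interior width is 5662 mm.

Four 2360 mm walls enclosing a rectangle with no floor or roof — a room or house frame. Outside width is 5980 mm and wall thickness is 159 mm, so the interior width is 5980 − 2 × 159 = 5662 mm.


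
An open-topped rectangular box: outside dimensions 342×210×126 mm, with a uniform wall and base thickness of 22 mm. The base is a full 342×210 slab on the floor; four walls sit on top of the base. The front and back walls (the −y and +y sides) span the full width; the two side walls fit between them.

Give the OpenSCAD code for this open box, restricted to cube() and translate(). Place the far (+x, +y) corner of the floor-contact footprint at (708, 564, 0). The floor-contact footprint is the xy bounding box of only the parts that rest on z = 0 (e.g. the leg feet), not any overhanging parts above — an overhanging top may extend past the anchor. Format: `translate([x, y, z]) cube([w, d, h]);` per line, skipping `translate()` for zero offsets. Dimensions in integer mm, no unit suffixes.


translate([366, 354, 0]) cube([342, 210, 22]);
translate([366, 354, 22]) cube([342, 22, 104]);
translate([366, 542, 22]) cube([342, 22, 104]);
translate([366, 376, 22]) cube([22, 166, 104]);
translate([686, 376, 22]) cube([22, 166, 104]);


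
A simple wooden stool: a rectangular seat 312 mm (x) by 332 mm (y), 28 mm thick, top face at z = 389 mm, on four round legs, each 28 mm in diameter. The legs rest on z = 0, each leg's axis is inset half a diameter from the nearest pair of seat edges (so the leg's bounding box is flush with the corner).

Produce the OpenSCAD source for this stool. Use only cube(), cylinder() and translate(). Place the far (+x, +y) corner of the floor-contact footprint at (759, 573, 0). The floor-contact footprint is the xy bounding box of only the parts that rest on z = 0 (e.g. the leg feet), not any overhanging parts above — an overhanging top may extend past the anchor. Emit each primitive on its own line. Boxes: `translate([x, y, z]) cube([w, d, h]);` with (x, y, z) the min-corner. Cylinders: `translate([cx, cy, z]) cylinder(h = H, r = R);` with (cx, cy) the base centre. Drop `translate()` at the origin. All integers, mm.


// leg_h = 389 - 28 = 361
translate([447, 241, 361]) cube([312, 332, 28]);
translate([461, 255, 0]) cylinder(h = 361, r = 14);
translate([745, 255, 0]) cylinder(h = 361, r = 14);
translate([461, 559, 0]) cylinder(h = 361, r = 14);
translate([745, 559, 0]) cylinder(h = 361, r = 14);


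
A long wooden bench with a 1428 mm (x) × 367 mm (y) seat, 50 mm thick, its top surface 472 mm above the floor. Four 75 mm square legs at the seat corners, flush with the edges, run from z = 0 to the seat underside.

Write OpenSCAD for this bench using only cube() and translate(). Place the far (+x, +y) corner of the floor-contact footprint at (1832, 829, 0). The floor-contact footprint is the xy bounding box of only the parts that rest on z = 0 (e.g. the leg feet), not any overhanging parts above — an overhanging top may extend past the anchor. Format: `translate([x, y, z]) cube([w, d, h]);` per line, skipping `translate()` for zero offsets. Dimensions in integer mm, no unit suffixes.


translate([404, 462, 422]) cube([1428, 367, 50]);
translate([404, 462, 0]) cube([75, 75, 422]);
translate([404, 754, 0]) cube([75, 75, 422]);
translate([1757, 462, 0]) cube([75, 75, 422]);
translate([1757, 754, 0]) cube([75, 75, 422]);


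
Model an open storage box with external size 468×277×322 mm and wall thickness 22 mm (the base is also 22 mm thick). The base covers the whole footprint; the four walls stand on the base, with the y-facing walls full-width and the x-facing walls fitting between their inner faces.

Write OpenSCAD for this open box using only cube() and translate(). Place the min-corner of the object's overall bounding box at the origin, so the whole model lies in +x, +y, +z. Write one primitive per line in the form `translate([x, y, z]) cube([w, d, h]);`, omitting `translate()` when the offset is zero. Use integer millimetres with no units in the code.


cube([468, 277, 22]);
translate([0, 0, 22]) cube([468, 22, 300]);
translate([0, 255, 22]) cube([468, 22, 300]);
translate([0, 22, 22]) cube([22, 233, 300]);
translate([446, 22, 22]) cube([22, 233, 300]);


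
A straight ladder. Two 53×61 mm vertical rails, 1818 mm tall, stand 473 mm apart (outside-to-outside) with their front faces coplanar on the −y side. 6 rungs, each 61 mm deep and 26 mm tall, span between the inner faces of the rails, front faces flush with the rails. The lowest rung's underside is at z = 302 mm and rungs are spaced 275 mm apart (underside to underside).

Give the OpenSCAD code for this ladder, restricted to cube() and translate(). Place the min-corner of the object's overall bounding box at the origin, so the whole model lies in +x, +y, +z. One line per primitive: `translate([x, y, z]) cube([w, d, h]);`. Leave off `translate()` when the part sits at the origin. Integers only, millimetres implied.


// rung span = 473 - 2*53 = 367
// rung[k] z = 302 + k*275
cube([53, 61, 1818]);
translate([420, 0, 0]) cube([53, 61, 1818]);
translate([53, 0, 302]) cube([367, 61, 26]);
translate([53, 0, 577]) cube([367, 61, 26]);
translate([53, 0, 852]) cube([367, 61, 26]);
translate([53, 0, 1127]) cube([367, 61, 26]);
translate([53, 0, 1402]) cube([367, 61, 26]);
translate([53, 0, 1677]) cube([367, 61, 26]);


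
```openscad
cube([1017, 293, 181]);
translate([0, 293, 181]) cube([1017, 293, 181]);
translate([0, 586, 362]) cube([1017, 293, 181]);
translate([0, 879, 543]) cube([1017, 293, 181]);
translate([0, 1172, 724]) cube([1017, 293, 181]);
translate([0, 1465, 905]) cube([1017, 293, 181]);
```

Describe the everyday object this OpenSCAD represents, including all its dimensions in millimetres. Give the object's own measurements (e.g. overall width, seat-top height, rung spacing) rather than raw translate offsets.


A straight staircase of 6 solid steps. Each step is 1017 mm wide (x), 293 mm deep (y, the going) and 181 mm tall (the rise). The first step rests on the floor; each subsequent step sits one going further in +y and one rise higher in +z, directly behind and above the previous step with no overlap.
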